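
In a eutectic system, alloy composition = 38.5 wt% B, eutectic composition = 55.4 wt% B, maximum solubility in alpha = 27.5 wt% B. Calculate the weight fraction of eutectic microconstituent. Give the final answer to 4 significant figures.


f_primary = (C_e - C0) / (C_e - C_alpha_max)
f_primary = (55.4 - 38.5) / (55.4 - 27.5)
f_primary = 0.605735
f_eutectic = 1 - 0.605735 = 0.3943


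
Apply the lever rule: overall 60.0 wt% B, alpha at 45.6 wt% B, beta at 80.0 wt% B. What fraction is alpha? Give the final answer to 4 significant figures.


f_alpha = (C_beta - C0) / (C_beta - C_alpha)
f_alpha = (80.0 - 60.0) / (80.0 - 45.6)
f_alpha = 0.5814


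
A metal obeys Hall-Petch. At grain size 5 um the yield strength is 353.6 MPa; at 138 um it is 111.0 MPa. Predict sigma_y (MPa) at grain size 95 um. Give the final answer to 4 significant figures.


sigma_y = sigma0 + k / sqrt(d)
1/sqrt(d1) = 1/sqrt(5e-06) = 447.214;  1/sqrt(d2) = 85.1257
k = (sigma1 - sigma2) / (1/sqrt(d1) - 1/sqrt(d2)) = (353.6 - 111.0) / (447.214 - 85.1257) = 0.670003 MPa*m^0.5
sigma0 = sigma1 - k/sqrt(d1) = 353.6 - 0.670003*447.214 = 53.9656 MPa
sigma_y(d3) = 53.9656 + 0.670003 / sqrt(9.5e-05) = 122.7 MPa


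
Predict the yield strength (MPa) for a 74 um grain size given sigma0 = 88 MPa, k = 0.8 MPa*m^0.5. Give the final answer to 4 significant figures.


sigma_y = sigma0 + k / sqrt(d)
d = 74 um = 7.4e-05 m
sigma_y = 88 + 0.8 / sqrt(7.4e-05)
sigma_y = 181 MPa


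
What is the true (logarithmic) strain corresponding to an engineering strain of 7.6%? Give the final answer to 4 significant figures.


epsilon_true = ln(1 + epsilon_eng)
epsilon_true = ln(1 + 0.076)
epsilon_true = 0.07325


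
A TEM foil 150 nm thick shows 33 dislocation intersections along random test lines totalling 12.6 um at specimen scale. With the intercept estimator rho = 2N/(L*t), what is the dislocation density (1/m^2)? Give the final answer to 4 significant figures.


rho = 2N / (L * t)
L = 12.6 um = 1.26e-05 m, t = 150 nm = 1.5e-07 m
rho = 2 * 33 / (1.26e-05 * 1.5e-07)
rho = 3.492e+13 1/m^2


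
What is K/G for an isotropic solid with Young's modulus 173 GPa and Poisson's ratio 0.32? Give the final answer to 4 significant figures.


G = E / (2*(1+nu))
G = 173 / (2*(1+0.32)) = 65.5303 GPa
K = E / (3*(1-2*nu))
K = 173 / (3*(1-2*0.32)) = 160.185 GPa
K/G = 160.185 / 65.5303 = 2.444


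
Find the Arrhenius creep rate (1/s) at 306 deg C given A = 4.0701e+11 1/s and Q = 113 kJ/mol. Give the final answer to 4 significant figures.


rate = A * exp(-Q / (R*T))
T = 306 + 273.15 = 579.15 K
rate = 4.0701e+11 * exp(-113e3 / (8.314 * 579.15))
rate = 26.15 1/s


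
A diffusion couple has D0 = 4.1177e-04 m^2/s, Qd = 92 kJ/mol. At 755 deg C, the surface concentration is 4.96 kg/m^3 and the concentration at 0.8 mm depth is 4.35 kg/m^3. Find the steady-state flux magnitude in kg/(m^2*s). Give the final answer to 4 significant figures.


Step 1: D = D0 * exp(-Qd/(R*T))
T = 755 + 273.15 = 1028.15 K
D = 4.1177e-04 * exp(-92e3 / (8.314 * 1028.15)) = 8.71912e-09 m^2/s
Step 2: J = D * (C1 - C2) / dx
J = 8.71912e-09 * (4.96 - 4.35) / 8e-04
J = 6.648e-06 kg/(m^2*s)


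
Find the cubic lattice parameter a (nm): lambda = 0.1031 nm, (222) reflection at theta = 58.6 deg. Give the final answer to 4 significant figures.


d = lambda / (2*sin(theta))
d = 0.1031 / (2*sin(58.6 deg))
d = 0.0603948 nm
a = d * sqrt(h^2+k^2+l^2) = 0.0603948 * sqrt(12)
a = 0.2092 nm


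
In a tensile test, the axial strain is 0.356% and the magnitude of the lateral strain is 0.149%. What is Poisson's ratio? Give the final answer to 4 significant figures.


nu = -epsilon_lat / epsilon_axial
Lateral strain is contraction (negative), so using magnitudes:
nu = 0.149 / 0.356
nu = 0.4185


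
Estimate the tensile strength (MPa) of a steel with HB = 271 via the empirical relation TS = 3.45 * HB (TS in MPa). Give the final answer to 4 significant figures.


TS (MPa) = 3.45 * HB
TS = 3.45 * 271
TS = 935 MPa


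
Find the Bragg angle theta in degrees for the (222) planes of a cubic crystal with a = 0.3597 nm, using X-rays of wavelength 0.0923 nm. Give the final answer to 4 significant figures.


d = a / sqrt(h^2+k^2+l^2)
d = 0.3597 / sqrt(12) = 0.103836 nm
lambda = 2*d*sin(theta)  =>  sin(theta) = lambda / (2*d)
sin(theta) = 0.0923 / (2 * 0.103836) = 0.444449
theta = 26.39 deg


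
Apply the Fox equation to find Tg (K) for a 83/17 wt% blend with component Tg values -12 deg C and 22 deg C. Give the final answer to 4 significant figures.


1/Tg = w1/Tg1 + w2/Tg2 (in Kelvin)
Tg1 = 261.15 K, Tg2 = 295.15 K
1/Tg = 0.83/261.15 + 0.17/295.15
Tg = 266.4 K


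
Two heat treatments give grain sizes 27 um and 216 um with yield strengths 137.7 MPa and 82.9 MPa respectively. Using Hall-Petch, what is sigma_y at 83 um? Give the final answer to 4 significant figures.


sigma_y = sigma0 + k / sqrt(d)
1/sqrt(d1) = 1/sqrt(2.7e-05) = 192.45;  1/sqrt(d2) = 68.0414
k = (sigma1 - sigma2) / (1/sqrt(d1) - 1/sqrt(d2)) = (137.7 - 82.9) / (192.45 - 68.0414) = 0.440484 MPa*m^0.5
sigma0 = sigma1 - k/sqrt(d1) = 137.7 - 0.440484*192.45 = 52.9289 MPa
sigma_y(d3) = 52.9289 + 0.440484 / sqrt(8.3e-05) = 101.3 MPa


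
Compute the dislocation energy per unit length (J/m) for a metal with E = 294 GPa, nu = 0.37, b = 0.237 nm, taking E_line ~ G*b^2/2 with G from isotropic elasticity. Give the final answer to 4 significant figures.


Step 1: G = E / (2*(1+nu))
G = 294 / (2*(1+0.37)) = 107.299 GPa = 1.07299e+11 Pa
Step 2: E_line = G*b^2/2
b = 0.237 nm = 2.37e-10 m
E_line = 0.5 * 1.07299e+11 * (2.37e-10)^2 = 3.013e-09 J/m


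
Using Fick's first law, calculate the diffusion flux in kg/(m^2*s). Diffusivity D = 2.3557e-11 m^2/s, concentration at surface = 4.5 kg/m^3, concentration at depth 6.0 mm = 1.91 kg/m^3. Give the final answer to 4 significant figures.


J = -D * (dC/dx) = D * (C1 - C2) / dx
J = 2.3557e-11 * (4.5 - 1.91) / 6e-03
J = 1.017e-08 kg/(m^2*s)


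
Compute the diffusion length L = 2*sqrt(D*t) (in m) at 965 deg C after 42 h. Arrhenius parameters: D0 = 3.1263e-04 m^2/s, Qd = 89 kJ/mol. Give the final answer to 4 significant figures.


Step 1: D = D0 * exp(-Qd/(R*T))
T = 1238.15 K
D = 3.1263e-04 * exp(-89e3 / (8.314 * 1238.15)) = 5.49787e-08 m^2/s
Step 2: L = 2*sqrt(D*t)
t = 42 h = 151200 s
L = 2*sqrt(5.49787e-08 * 151200) = 0.1823 m


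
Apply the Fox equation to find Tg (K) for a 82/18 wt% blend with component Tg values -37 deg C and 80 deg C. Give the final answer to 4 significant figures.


1/Tg = w1/Tg1 + w2/Tg2 (in Kelvin)
Tg1 = 236.15 K, Tg2 = 353.15 K
1/Tg = 0.82/236.15 + 0.18/353.15
Tg = 251.1 K


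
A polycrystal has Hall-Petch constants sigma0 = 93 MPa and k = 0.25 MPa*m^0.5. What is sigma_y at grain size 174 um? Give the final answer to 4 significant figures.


sigma_y = sigma0 + k / sqrt(d)
d = 174 um = 1.74e-04 m
sigma_y = 93 + 0.25 / sqrt(1.74e-04)
sigma_y = 112 MPa


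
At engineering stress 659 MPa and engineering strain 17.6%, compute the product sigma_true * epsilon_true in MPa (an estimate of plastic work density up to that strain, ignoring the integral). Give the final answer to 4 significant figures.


sigma_true = sigma_eng * (1 + epsilon_eng)
sigma_true = 659 * (1 + 0.176) = 774.984 MPa
epsilon_true = ln(1 + epsilon_eng)
epsilon_true = ln(1 + 0.176) = 0.162119
sigma_true * epsilon_true = 774.984 * 0.162119 = 125.6 MPa


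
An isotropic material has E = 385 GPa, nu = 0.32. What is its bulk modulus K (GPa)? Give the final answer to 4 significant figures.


K = E / (3*(1-2*nu))
K = 385 / (3*(1-2*0.32))
K = 356.5 GPa


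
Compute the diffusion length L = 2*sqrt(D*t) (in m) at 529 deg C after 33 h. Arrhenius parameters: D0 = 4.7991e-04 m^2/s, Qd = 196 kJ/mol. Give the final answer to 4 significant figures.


Step 1: D = D0 * exp(-Qd/(R*T))
T = 802.15 K
D = 4.7991e-04 * exp(-196e3 / (8.314 * 802.15)) = 8.27014e-17 m^2/s
Step 2: L = 2*sqrt(D*t)
t = 33 h = 118800 s
L = 2*sqrt(8.27014e-17 * 118800) = 6.269e-06 m


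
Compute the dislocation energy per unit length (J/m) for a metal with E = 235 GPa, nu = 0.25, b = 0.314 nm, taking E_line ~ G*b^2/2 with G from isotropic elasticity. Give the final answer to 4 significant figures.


Step 1: G = E / (2*(1+nu))
G = 235 / (2*(1+0.25)) = 94 GPa = 9.4e+10 Pa
Step 2: E_line = G*b^2/2
b = 0.314 nm = 3.14e-10 m
E_line = 0.5 * 9.4e+10 * (3.14e-10)^2 = 4.634e-09 J/m


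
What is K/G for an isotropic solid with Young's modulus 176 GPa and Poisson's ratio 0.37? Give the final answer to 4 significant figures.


G = E / (2*(1+nu))
G = 176 / (2*(1+0.37)) = 64.2336 GPa
K = E / (3*(1-2*nu))
K = 176 / (3*(1-2*0.37)) = 225.641 GPa
K/G = 225.641 / 64.2336 = 3.513


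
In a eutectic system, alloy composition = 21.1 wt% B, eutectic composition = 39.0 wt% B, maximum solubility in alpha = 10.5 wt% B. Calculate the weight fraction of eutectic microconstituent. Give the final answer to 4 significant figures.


f_primary = (C_e - C0) / (C_e - C_alpha_max)
f_primary = (39.0 - 21.1) / (39.0 - 10.5)
f_primary = 0.62807
f_eutectic = 1 - 0.62807 = 0.3719


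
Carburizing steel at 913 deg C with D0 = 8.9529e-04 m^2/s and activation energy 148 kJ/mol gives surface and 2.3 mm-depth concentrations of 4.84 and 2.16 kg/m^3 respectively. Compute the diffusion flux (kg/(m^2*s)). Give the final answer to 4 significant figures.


Step 1: D = D0 * exp(-Qd/(R*T))
T = 913 + 273.15 = 1186.15 K
D = 8.9529e-04 * exp(-148e3 / (8.314 * 1186.15)) = 2.7179e-10 m^2/s
Step 2: J = D * (C1 - C2) / dx
J = 2.7179e-10 * (4.84 - 2.16) / 2.3e-03
J = 3.167e-07 kg/(m^2*s)


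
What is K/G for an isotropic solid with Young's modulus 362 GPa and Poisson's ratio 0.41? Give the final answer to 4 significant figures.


G = E / (2*(1+nu))
G = 362 / (2*(1+0.41)) = 128.369 GPa
K = E / (3*(1-2*nu))
K = 362 / (3*(1-2*0.41)) = 670.37 GPa
K/G = 670.37 / 128.369 = 5.222


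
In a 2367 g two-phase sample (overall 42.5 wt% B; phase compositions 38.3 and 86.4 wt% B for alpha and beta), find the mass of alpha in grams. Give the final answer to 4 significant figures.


f_alpha = (C_beta - C0) / (C_beta - C_alpha)
f_alpha = (86.4 - 42.5) / (86.4 - 38.3) = 0.912682
m_alpha = f_alpha * m_total = 0.912682 * 2367 = 2160 g


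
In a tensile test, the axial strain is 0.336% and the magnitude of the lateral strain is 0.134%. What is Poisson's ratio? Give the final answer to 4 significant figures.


nu = -epsilon_lat / epsilon_axial
Lateral strain is contraction (negative), so using magnitudes:
nu = 0.134 / 0.336
nu = 0.3988


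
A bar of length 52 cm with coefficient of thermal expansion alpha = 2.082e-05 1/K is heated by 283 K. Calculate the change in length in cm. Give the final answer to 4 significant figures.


dL = L0 * alpha * dT
dL = 52 * 2.082e-05 * 283
dL = 0.3064 cm


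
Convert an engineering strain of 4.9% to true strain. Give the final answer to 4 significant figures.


epsilon_true = ln(1 + epsilon_eng)
epsilon_true = ln(1 + 0.049)
epsilon_true = 0.04784


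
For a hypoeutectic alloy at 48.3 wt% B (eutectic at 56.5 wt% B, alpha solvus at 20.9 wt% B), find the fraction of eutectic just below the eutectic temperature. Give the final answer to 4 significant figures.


f_primary = (C_e - C0) / (C_e - C_alpha_max)
f_primary = (56.5 - 48.3) / (56.5 - 20.9)
f_primary = 0.230337
f_eutectic = 1 - 0.230337 = 0.7697


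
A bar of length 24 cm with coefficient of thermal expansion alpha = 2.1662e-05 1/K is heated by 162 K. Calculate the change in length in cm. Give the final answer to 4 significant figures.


dL = L0 * alpha * dT
dL = 24 * 2.1662e-05 * 162
dL = 0.08422 cm


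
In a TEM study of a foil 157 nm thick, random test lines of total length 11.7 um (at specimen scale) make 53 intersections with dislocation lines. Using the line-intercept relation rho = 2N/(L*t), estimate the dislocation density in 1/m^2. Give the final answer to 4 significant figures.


rho = 2N / (L * t)
L = 11.7 um = 1.17e-05 m, t = 157 nm = 1.57e-07 m
rho = 2 * 53 / (1.17e-05 * 1.57e-07)
rho = 5.771e+13 1/m^2


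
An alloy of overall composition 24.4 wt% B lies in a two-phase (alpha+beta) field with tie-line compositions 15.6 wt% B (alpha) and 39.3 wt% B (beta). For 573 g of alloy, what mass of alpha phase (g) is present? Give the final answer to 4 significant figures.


f_alpha = (C_beta - C0) / (C_beta - C_alpha)
f_alpha = (39.3 - 24.4) / (39.3 - 15.6) = 0.628692
m_alpha = f_alpha * m_total = 0.628692 * 573 = 360.2 g


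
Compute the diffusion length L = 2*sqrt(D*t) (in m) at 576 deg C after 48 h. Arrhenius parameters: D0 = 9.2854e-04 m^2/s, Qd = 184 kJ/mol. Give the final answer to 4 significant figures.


Step 1: D = D0 * exp(-Qd/(R*T))
T = 849.15 K
D = 9.2854e-04 * exp(-184e3 / (8.314 * 849.15)) = 4.45461e-15 m^2/s
Step 2: L = 2*sqrt(D*t)
t = 48 h = 172800 s
L = 2*sqrt(4.45461e-15 * 172800) = 5.549e-05 m


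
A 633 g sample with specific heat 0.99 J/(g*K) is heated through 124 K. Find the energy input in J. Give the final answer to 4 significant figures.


Q = m * cp * dT
Q = 633 * 0.99 * 124
Q = 77710 J


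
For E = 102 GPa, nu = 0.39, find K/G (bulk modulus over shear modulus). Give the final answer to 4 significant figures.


G = E / (2*(1+nu))
G = 102 / (2*(1+0.39)) = 36.6906 GPa
K = E / (3*(1-2*nu))
K = 102 / (3*(1-2*0.39)) = 154.545 GPa
K/G = 154.545 / 36.6906 = 4.212


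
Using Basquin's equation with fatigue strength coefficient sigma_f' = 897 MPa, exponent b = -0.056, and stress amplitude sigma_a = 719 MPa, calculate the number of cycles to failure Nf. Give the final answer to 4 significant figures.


sigma_a = sigma_f' * (2*Nf)^b
2*Nf = (sigma_a / sigma_f')^(1/b)
2*Nf = (719 / 897)^(1/-0.056)
2*Nf = 51.9303
Nf = 25.97 cycles


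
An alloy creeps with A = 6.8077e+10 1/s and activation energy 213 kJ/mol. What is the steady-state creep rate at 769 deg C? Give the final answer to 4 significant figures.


rate = A * exp(-Q / (R*T))
T = 769 + 273.15 = 1042.15 K
rate = 6.8077e+10 * exp(-213e3 / (8.314 * 1042.15))
rate = 1.434 1/s


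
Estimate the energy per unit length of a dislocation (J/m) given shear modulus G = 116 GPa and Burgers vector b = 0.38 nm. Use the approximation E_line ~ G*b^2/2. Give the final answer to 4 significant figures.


E = G*b^2/2
b = 0.38 nm = 3.8e-10 m
G = 116 GPa = 1.16e+11 Pa
E = 0.5 * 1.16e+11 * (3.8e-10)^2
E = 8.375e-09 J/m


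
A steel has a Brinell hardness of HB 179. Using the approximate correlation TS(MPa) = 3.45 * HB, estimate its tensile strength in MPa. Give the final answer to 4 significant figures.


TS (MPa) = 3.45 * HB
TS = 3.45 * 179
TS = 617.6 MPa


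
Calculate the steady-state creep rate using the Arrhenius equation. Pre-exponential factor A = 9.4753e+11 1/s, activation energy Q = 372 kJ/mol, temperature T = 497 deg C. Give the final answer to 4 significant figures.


rate = A * exp(-Q / (R*T))
T = 497 + 273.15 = 770.15 K
rate = 9.4753e+11 * exp(-372e3 / (8.314 * 770.15))
rate = 5.561e-14 1/s


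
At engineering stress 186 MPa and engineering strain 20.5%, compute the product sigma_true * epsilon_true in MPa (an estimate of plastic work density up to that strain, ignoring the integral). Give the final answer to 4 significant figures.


sigma_true = sigma_eng * (1 + epsilon_eng)
sigma_true = 186 * (1 + 0.205) = 224.13 MPa
epsilon_true = ln(1 + epsilon_eng)
epsilon_true = ln(1 + 0.205) = 0.18648
sigma_true * epsilon_true = 224.13 * 0.18648 = 41.8 MPa


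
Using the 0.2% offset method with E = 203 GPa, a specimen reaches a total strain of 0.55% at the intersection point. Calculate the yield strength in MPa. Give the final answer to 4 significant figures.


Offset strain = 0.002
Elastic strain at yield = total_strain - offset = 5.5e-03 - 0.002 = 3.5e-03
sigma_y = E * elastic_strain = 203000 * 3.5e-03
sigma_y = 710.5 MPa


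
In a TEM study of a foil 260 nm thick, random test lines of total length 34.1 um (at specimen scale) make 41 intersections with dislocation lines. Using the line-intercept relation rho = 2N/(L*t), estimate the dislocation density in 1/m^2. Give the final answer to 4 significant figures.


rho = 2N / (L * t)
L = 34.1 um = 3.41e-05 m, t = 260 nm = 2.6e-07 m
rho = 2 * 41 / (3.41e-05 * 2.6e-07)
rho = 9.249e+12 1/m^2


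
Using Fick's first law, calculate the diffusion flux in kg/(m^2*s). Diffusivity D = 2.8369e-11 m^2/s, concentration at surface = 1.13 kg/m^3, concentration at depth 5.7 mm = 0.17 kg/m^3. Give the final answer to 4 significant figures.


J = -D * (dC/dx) = D * (C1 - C2) / dx
J = 2.8369e-11 * (1.13 - 0.17) / 5.7e-03
J = 4.778e-09 kg/(m^2*s)


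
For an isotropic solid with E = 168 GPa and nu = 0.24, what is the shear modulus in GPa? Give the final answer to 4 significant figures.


G = E / (2*(1+nu))
G = 168 / (2*(1+0.24))
G = 67.74 GPa


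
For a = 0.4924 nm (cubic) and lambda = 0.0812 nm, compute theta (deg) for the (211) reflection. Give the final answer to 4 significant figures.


d = a / sqrt(h^2+k^2+l^2)
d = 0.4924 / sqrt(6) = 0.201021 nm
lambda = 2*d*sin(theta)  =>  sin(theta) = lambda / (2*d)
sin(theta) = 0.0812 / (2 * 0.201021) = 0.201968
theta = 11.65 deg


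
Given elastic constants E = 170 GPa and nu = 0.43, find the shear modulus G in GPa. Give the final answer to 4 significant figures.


G = E / (2*(1+nu))
G = 170 / (2*(1+0.43))
G = 59.44 GPa


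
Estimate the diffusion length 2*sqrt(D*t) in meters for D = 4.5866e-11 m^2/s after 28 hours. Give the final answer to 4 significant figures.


t = 28 hr = 100800 s
Diffusion length = 2*sqrt(D*t)
= 2*sqrt(4.5866e-11 * 100800)
= 4.3e-03 m


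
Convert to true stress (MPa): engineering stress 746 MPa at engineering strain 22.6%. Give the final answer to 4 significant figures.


sigma_true = sigma_eng * (1 + epsilon_eng)
sigma_true = 746 * (1 + 0.226)
sigma_true = 914.6 MPa


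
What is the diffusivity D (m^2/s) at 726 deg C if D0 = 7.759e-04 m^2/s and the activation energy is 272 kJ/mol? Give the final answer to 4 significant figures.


D = D0 * exp(-Qd / (R*T))
T = 999.15 K
D = 7.759e-04 * exp(-272e3 / (8.314 * 999.15))
D = 4.671e-18 m^2/s


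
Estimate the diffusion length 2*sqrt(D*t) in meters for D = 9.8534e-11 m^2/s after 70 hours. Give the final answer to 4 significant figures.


t = 70 hr = 252000 s
Diffusion length = 2*sqrt(D*t)
= 2*sqrt(9.8534e-11 * 252000)
= 9.966e-03 m


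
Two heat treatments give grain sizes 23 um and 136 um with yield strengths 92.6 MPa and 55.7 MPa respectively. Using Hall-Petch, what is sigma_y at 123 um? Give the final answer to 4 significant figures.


sigma_y = sigma0 + k / sqrt(d)
1/sqrt(d1) = 1/sqrt(2.3e-05) = 208.514;  1/sqrt(d2) = 85.7493
k = (sigma1 - sigma2) / (1/sqrt(d1) - 1/sqrt(d2)) = (92.6 - 55.7) / (208.514 - 85.7493) = 0.300574 MPa*m^0.5
sigma0 = sigma1 - k/sqrt(d1) = 92.6 - 0.300574*208.514 = 29.926 MPa
sigma_y(d3) = 29.926 + 0.300574 / sqrt(1.23e-04) = 57.03 MPa


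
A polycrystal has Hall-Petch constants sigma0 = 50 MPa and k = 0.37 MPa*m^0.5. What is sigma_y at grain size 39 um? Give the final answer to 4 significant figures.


sigma_y = sigma0 + k / sqrt(d)
d = 39 um = 3.9e-05 m
sigma_y = 50 + 0.37 / sqrt(3.9e-05)
sigma_y = 109.2 MPa


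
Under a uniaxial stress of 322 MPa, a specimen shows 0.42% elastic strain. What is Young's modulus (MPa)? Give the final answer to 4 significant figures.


E = sigma / epsilon
epsilon = 0.42% = 4.2e-03
E = 322 / 4.2e-03
E = 76670 MPa


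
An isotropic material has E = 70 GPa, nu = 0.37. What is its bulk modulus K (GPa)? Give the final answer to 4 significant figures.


K = E / (3*(1-2*nu))
K = 70 / (3*(1-2*0.37))
K = 89.74 GPa


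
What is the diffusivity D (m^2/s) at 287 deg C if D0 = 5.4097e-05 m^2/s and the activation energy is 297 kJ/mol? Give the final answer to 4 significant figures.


D = D0 * exp(-Qd / (R*T))
T = 560.15 K
D = 5.4097e-05 * exp(-297e3 / (8.314 * 560.15))
D = 1.088e-32 m^2/s


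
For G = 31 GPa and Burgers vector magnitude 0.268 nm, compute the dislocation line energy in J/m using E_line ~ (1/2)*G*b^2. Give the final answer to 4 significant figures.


E = G*b^2/2
b = 0.268 nm = 2.68e-10 m
G = 31 GPa = 3.1e+10 Pa
E = 0.5 * 3.1e+10 * (2.68e-10)^2
E = 1.113e-09 J/m


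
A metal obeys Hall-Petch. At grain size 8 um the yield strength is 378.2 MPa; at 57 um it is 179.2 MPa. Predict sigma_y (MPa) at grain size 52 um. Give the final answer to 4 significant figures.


sigma_y = sigma0 + k / sqrt(d)
1/sqrt(d1) = 1/sqrt(8e-06) = 353.553;  1/sqrt(d2) = 132.453
k = (sigma1 - sigma2) / (1/sqrt(d1) - 1/sqrt(d2)) = (378.2 - 179.2) / (353.553 - 132.453) = 0.900045 MPa*m^0.5
sigma0 = sigma1 - k/sqrt(d1) = 378.2 - 0.900045*353.553 = 59.9862 MPa
sigma_y(d3) = 59.9862 + 0.900045 / sqrt(5.2e-05) = 184.8 MPa


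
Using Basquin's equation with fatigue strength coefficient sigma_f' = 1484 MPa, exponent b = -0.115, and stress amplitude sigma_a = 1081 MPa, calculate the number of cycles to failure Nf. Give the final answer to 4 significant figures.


sigma_a = sigma_f' * (2*Nf)^b
2*Nf = (sigma_a / sigma_f')^(1/b)
2*Nf = (1081 / 1484)^(1/-0.115)
2*Nf = 15.7251
Nf = 7.863 cycles


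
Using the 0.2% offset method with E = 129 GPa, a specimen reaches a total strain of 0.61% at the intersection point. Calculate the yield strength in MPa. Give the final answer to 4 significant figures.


Offset strain = 0.002
Elastic strain at yield = total_strain - offset = 6.1e-03 - 0.002 = 4.1e-03
sigma_y = E * elastic_strain = 129000 * 4.1e-03
sigma_y = 528.9 MPa


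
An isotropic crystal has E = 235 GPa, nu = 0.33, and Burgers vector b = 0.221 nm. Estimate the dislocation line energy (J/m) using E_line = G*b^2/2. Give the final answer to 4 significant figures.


Step 1: G = E / (2*(1+nu))
G = 235 / (2*(1+0.33)) = 88.3459 GPa = 8.83459e+10 Pa
Step 2: E_line = G*b^2/2
b = 0.221 nm = 2.21e-10 m
E_line = 0.5 * 8.83459e+10 * (2.21e-10)^2 = 2.157e-09 J/m


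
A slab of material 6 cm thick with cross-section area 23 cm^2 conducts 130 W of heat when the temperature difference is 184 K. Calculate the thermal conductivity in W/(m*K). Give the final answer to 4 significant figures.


k = Q*L / (A*dT)
L = 0.06 m, A = 2.3e-03 m^2
k = 130 * 0.06 / (2.3e-03 * 184)
k = 18.43 W/(m*K)


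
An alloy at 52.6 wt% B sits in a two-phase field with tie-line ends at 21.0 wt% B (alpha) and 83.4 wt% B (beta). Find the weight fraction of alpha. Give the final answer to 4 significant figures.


f_alpha = (C_beta - C0) / (C_beta - C_alpha)
f_alpha = (83.4 - 52.6) / (83.4 - 21.0)
f_alpha = 0.4936


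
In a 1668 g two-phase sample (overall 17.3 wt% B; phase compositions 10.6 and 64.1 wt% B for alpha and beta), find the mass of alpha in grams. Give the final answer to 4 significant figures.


f_alpha = (C_beta - C0) / (C_beta - C_alpha)
f_alpha = (64.1 - 17.3) / (64.1 - 10.6) = 0.874766
m_alpha = f_alpha * m_total = 0.874766 * 1668 = 1459 g


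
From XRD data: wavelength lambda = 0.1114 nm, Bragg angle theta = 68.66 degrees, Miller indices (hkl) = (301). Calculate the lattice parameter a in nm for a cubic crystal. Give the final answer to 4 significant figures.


d = lambda / (2*sin(theta))
d = 0.1114 / (2*sin(68.66 deg))
d = 0.0598 nm
a = d * sqrt(h^2+k^2+l^2) = 0.0598 * sqrt(10)
a = 0.1891 nm


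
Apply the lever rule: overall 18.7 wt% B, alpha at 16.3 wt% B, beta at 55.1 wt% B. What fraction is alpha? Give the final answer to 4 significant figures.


f_alpha = (C_beta - C0) / (C_beta - C_alpha)
f_alpha = (55.1 - 18.7) / (55.1 - 16.3)
f_alpha = 0.9381


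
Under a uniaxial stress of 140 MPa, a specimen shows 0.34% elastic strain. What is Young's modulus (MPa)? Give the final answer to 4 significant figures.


E = sigma / epsilon
epsilon = 0.34% = 3.4e-03
E = 140 / 3.4e-03
E = 41180 MPa


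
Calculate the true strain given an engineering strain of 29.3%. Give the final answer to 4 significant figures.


epsilon_true = ln(1 + epsilon_eng)
epsilon_true = ln(1 + 0.293)
epsilon_true = 0.257


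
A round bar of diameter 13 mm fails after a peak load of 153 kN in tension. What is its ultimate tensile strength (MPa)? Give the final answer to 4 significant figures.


A0 = pi*(d/2)^2 = pi*(13/2)^2 = 132.732 mm^2
UTS = F_max / A0 = 153*1000 / 132.732
UTS = 1153 MPa


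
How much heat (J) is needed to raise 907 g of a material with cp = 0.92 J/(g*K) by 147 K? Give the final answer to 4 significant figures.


Q = m * cp * dT
Q = 907 * 0.92 * 147
Q = 122700 J


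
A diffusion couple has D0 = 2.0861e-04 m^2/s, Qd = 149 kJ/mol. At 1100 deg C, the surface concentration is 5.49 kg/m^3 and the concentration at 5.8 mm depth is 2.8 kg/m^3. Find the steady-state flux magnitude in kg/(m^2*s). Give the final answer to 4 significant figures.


Step 1: D = D0 * exp(-Qd/(R*T))
T = 1100 + 273.15 = 1373.15 K
D = 2.0861e-04 * exp(-149e3 / (8.314 * 1373.15)) = 4.47887e-10 m^2/s
Step 2: J = D * (C1 - C2) / dx
J = 4.47887e-10 * (5.49 - 2.8) / 5.8e-03
J = 2.077e-07 kg/(m^2*s)


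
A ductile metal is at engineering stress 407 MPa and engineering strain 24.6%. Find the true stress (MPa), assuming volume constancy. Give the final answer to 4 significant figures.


sigma_true = sigma_eng * (1 + epsilon_eng)
sigma_true = 407 * (1 + 0.246)
sigma_true = 507.1 MPa


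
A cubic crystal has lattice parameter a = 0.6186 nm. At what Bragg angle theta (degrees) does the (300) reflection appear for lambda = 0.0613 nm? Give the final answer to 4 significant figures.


d = a / sqrt(h^2+k^2+l^2)
d = 0.6186 / sqrt(9) = 0.2062 nm
lambda = 2*d*sin(theta)  =>  sin(theta) = lambda / (2*d)
sin(theta) = 0.0613 / (2 * 0.2062) = 0.148642
theta = 8.548 deg


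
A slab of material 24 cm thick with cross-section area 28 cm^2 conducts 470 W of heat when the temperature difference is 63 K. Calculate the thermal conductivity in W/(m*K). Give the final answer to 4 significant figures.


k = Q*L / (A*dT)
L = 0.24 m, A = 2.8e-03 m^2
k = 470 * 0.24 / (2.8e-03 * 63)
k = 639.5 W/(m*K)


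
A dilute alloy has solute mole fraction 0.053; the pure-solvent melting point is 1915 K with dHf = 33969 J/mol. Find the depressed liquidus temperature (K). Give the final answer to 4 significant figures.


dT = R*Tm^2*x / dHf
dT = 8.314 * 1915^2 * 0.053 / 33969
dT = 47.5708 K
T_new = 1915 - 47.5708 = 1867 K


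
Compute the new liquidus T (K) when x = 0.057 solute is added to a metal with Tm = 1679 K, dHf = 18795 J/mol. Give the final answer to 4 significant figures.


dT = R*Tm^2*x / dHf
dT = 8.314 * 1679^2 * 0.057 / 18795
dT = 71.0794 K
T_new = 1679 - 71.0794 = 1608 K


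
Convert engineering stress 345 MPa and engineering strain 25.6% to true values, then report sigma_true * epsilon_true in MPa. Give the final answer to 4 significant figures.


sigma_true = sigma_eng * (1 + epsilon_eng)
sigma_true = 345 * (1 + 0.256) = 433.32 MPa
epsilon_true = ln(1 + epsilon_eng)
epsilon_true = ln(1 + 0.256) = 0.227932
sigma_true * epsilon_true = 433.32 * 0.227932 = 98.77 MPa


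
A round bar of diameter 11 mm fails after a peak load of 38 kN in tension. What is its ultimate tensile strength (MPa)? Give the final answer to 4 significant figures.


A0 = pi*(d/2)^2 = pi*(11/2)^2 = 95.0332 mm^2
UTS = F_max / A0 = 38*1000 / 95.0332
UTS = 399.9 MPa


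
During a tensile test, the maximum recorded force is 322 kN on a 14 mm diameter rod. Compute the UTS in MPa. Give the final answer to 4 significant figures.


A0 = pi*(d/2)^2 = pi*(14/2)^2 = 153.938 mm^2
UTS = F_max / A0 = 322*1000 / 153.938
UTS = 2092 MPa


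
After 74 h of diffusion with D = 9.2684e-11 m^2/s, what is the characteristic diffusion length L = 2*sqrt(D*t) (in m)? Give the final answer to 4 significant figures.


t = 74 hr = 266400 s
Diffusion length = 2*sqrt(D*t)
= 2*sqrt(9.2684e-11 * 266400)
= 9.938e-03 m


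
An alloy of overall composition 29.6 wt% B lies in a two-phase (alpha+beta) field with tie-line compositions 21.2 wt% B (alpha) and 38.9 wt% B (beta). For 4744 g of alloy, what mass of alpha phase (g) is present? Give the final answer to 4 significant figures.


f_alpha = (C_beta - C0) / (C_beta - C_alpha)
f_alpha = (38.9 - 29.6) / (38.9 - 21.2) = 0.525424
m_alpha = f_alpha * m_total = 0.525424 * 4744 = 2493 g


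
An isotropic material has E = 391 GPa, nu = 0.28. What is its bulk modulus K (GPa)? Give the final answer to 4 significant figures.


K = E / (3*(1-2*nu))
K = 391 / (3*(1-2*0.28))
K = 296.2 GPa


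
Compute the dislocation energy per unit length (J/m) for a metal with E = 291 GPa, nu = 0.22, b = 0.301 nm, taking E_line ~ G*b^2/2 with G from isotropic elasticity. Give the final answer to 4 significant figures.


Step 1: G = E / (2*(1+nu))
G = 291 / (2*(1+0.22)) = 119.262 GPa = 1.19262e+11 Pa
Step 2: E_line = G*b^2/2
b = 0.301 nm = 3.01e-10 m
E_line = 0.5 * 1.19262e+11 * (3.01e-10)^2 = 5.403e-09 J/m


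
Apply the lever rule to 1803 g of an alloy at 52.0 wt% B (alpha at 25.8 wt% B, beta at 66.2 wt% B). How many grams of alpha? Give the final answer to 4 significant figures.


f_alpha = (C_beta - C0) / (C_beta - C_alpha)
f_alpha = (66.2 - 52.0) / (66.2 - 25.8) = 0.351485
m_alpha = f_alpha * m_total = 0.351485 * 1803 = 633.7 g


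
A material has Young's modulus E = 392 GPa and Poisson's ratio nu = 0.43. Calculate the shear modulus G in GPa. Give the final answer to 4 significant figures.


G = E / (2*(1+nu))
G = 392 / (2*(1+0.43))
G = 137.1 GPa


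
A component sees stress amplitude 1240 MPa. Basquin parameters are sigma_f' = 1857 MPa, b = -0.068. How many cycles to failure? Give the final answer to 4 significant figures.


sigma_a = sigma_f' * (2*Nf)^b
2*Nf = (sigma_a / sigma_f')^(1/b)
2*Nf = (1240 / 1857)^(1/-0.068)
2*Nf = 379.549
Nf = 189.8 cycles


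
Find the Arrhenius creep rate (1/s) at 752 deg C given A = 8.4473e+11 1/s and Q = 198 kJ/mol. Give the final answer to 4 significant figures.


rate = A * exp(-Q / (R*T))
T = 752 + 273.15 = 1025.15 K
rate = 8.4473e+11 * exp(-198e3 / (8.314 * 1025.15))
rate = 68.81 1/s


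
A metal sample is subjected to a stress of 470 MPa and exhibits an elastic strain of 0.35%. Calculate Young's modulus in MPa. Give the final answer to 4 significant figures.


E = sigma / epsilon
epsilon = 0.35% = 3.5e-03
E = 470 / 3.5e-03
E = 134300 MPa


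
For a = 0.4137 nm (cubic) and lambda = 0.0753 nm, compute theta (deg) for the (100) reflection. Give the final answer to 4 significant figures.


d = a / sqrt(h^2+k^2+l^2)
d = 0.4137 / sqrt(1) = 0.4137 nm
lambda = 2*d*sin(theta)  =>  sin(theta) = lambda / (2*d)
sin(theta) = 0.0753 / (2 * 0.4137) = 0.091008
theta = 5.222 deg


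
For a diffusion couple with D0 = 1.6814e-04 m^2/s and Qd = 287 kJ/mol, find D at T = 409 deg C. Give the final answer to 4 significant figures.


D = D0 * exp(-Qd / (R*T))
T = 682.15 K
D = 1.6814e-04 * exp(-287e3 / (8.314 * 682.15))
D = 1.771e-26 m^2/s


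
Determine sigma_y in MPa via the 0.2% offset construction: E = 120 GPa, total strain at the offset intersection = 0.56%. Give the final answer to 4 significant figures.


Offset strain = 0.002
Elastic strain at yield = total_strain - offset = 5.6e-03 - 0.002 = 3.6e-03
sigma_y = E * elastic_strain = 120000 * 3.6e-03
sigma_y = 432 MPa


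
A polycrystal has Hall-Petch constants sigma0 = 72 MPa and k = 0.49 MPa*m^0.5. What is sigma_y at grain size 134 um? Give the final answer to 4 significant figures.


sigma_y = sigma0 + k / sqrt(d)
d = 134 um = 1.34e-04 m
sigma_y = 72 + 0.49 / sqrt(1.34e-04)
sigma_y = 114.3 MPa


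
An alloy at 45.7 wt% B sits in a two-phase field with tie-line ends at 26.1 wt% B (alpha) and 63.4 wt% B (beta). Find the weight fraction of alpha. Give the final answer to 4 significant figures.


f_alpha = (C_beta - C0) / (C_beta - C_alpha)
f_alpha = (63.4 - 45.7) / (63.4 - 26.1)
f_alpha = 0.4745


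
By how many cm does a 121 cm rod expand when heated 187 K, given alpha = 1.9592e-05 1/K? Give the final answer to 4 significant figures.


dL = L0 * alpha * dT
dL = 121 * 1.9592e-05 * 187
dL = 0.4433 cm


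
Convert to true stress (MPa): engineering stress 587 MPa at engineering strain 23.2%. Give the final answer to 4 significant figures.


sigma_true = sigma_eng * (1 + epsilon_eng)
sigma_true = 587 * (1 + 0.232)
sigma_true = 723.2 MPa


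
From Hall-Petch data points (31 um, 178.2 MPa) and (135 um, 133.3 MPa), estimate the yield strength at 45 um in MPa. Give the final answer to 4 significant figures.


sigma_y = sigma0 + k / sqrt(d)
1/sqrt(d1) = 1/sqrt(3.1e-05) = 179.605;  1/sqrt(d2) = 86.0663
k = (sigma1 - sigma2) / (1/sqrt(d1) - 1/sqrt(d2)) = (178.2 - 133.3) / (179.605 - 86.0663) = 0.480014 MPa*m^0.5
sigma0 = sigma1 - k/sqrt(d1) = 178.2 - 0.480014*179.605 = 91.987 MPa
sigma_y(d3) = 91.987 + 0.480014 / sqrt(4.5e-05) = 163.5 MPa


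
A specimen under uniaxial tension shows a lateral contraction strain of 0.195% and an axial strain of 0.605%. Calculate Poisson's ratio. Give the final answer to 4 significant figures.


nu = -epsilon_lat / epsilon_axial
Lateral strain is contraction (negative), so using magnitudes:
nu = 0.195 / 0.605
nu = 0.3223


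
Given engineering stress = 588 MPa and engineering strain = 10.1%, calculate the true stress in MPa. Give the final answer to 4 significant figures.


sigma_true = sigma_eng * (1 + epsilon_eng)
sigma_true = 588 * (1 + 0.101)
sigma_true = 647.4 MPa


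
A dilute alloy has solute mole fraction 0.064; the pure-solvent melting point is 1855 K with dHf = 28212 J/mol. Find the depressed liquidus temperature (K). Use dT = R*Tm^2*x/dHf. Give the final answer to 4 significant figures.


dT = R*Tm^2*x / dHf
dT = 8.314 * 1855^2 * 0.064 / 28212
dT = 64.8999 K
T_new = 1855 - 64.8999 = 1790 K


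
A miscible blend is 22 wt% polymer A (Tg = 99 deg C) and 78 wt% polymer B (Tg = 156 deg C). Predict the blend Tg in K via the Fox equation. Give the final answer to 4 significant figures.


1/Tg = w1/Tg1 + w2/Tg2 (in Kelvin)
Tg1 = 372.15 K, Tg2 = 429.15 K
1/Tg = 0.22/372.15 + 0.78/429.15
Tg = 415.2 K


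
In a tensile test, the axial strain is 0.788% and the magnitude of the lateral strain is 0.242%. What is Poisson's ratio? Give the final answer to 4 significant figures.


nu = -epsilon_lat / epsilon_axial
Lateral strain is contraction (negative), so using magnitudes:
nu = 0.242 / 0.788
nu = 0.3071


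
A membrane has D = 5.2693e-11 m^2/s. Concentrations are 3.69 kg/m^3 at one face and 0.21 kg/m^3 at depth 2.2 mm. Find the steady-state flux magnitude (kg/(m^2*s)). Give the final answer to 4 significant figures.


J = -D * (dC/dx) = D * (C1 - C2) / dx
J = 5.2693e-11 * (3.69 - 0.21) / 2.2e-03
J = 8.335e-08 kg/(m^2*s)


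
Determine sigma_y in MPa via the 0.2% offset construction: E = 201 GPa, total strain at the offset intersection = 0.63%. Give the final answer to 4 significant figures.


Offset strain = 0.002
Elastic strain at yield = total_strain - offset = 6.3e-03 - 0.002 = 4.3e-03
sigma_y = E * elastic_strain = 201000 * 4.3e-03
sigma_y = 864.3 MPa


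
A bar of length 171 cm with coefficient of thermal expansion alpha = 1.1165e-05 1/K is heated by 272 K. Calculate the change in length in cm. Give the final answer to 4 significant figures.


dL = L0 * alpha * dT
dL = 171 * 1.1165e-05 * 272
dL = 0.5193 cm


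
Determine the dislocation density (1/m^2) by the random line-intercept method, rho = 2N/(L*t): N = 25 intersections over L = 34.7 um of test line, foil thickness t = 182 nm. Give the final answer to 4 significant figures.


rho = 2N / (L * t)
L = 34.7 um = 3.47e-05 m, t = 182 nm = 1.82e-07 m
rho = 2 * 25 / (3.47e-05 * 1.82e-07)
rho = 7.917e+12 1/m^2


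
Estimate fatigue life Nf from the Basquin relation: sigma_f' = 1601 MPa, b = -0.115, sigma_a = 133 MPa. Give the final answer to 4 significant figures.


sigma_a = sigma_f' * (2*Nf)^b
2*Nf = (sigma_a / sigma_f')^(1/b)
2*Nf = (133 / 1601)^(1/-0.115)
2*Nf = 2.48884e+09
Nf = 1.244e+09 cycles


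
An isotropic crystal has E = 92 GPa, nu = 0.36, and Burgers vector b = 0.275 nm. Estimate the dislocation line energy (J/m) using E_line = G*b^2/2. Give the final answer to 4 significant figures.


Step 1: G = E / (2*(1+nu))
G = 92 / (2*(1+0.36)) = 33.8235 GPa = 3.38235e+10 Pa
Step 2: E_line = G*b^2/2
b = 0.275 nm = 2.75e-10 m
E_line = 0.5 * 3.38235e+10 * (2.75e-10)^2 = 1.279e-09 J/m


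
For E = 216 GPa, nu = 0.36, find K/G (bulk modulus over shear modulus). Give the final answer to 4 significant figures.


G = E / (2*(1+nu))
G = 216 / (2*(1+0.36)) = 79.4118 GPa
K = E / (3*(1-2*nu))
K = 216 / (3*(1-2*0.36)) = 257.143 GPa
K/G = 257.143 / 79.4118 = 3.238


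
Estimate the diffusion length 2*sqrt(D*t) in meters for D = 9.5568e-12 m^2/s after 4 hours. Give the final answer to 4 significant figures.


t = 4 hr = 14400 s
Diffusion length = 2*sqrt(D*t)
= 2*sqrt(9.5568e-12 * 14400)
= 7.419e-04 m


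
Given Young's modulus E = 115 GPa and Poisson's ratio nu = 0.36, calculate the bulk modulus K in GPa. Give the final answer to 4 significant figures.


K = E / (3*(1-2*nu))
K = 115 / (3*(1-2*0.36))
K = 136.9 GPa


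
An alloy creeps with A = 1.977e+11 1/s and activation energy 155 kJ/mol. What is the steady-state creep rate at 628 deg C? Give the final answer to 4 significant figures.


rate = A * exp(-Q / (R*T))
T = 628 + 273.15 = 901.15 K
rate = 1.977e+11 * exp(-155e3 / (8.314 * 901.15))
rate = 204.7 1/s


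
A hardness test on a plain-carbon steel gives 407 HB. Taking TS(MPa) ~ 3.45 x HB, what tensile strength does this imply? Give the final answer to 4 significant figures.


TS (MPa) = 3.45 * HB
TS = 3.45 * 407
TS = 1404 MPa


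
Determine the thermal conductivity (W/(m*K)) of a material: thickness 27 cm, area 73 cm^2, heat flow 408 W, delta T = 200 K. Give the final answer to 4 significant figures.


k = Q*L / (A*dT)
L = 0.27 m, A = 7.3e-03 m^2
k = 408 * 0.27 / (7.3e-03 * 200)
k = 75.45 W/(m*K)


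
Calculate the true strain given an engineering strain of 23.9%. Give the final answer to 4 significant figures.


epsilon_true = ln(1 + epsilon_eng)
epsilon_true = ln(1 + 0.239)
epsilon_true = 0.2143


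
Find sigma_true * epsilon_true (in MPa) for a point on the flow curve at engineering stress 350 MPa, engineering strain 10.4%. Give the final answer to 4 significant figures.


sigma_true = sigma_eng * (1 + epsilon_eng)
sigma_true = 350 * (1 + 0.104) = 386.4 MPa
epsilon_true = ln(1 + epsilon_eng)
epsilon_true = ln(1 + 0.104) = 0.0989399
sigma_true * epsilon_true = 386.4 * 0.0989399 = 38.23 MPa


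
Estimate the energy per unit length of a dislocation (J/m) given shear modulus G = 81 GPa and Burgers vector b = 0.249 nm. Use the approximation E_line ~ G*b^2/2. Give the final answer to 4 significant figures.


E = G*b^2/2
b = 0.249 nm = 2.49e-10 m
G = 81 GPa = 8.1e+10 Pa
E = 0.5 * 8.1e+10 * (2.49e-10)^2
E = 2.511e-09 J/m


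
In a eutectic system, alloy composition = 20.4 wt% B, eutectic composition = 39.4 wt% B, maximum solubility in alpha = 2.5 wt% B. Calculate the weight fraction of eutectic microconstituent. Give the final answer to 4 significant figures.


f_primary = (C_e - C0) / (C_e - C_alpha_max)
f_primary = (39.4 - 20.4) / (39.4 - 2.5)
f_primary = 0.514905
f_eutectic = 1 - 0.514905 = 0.4851


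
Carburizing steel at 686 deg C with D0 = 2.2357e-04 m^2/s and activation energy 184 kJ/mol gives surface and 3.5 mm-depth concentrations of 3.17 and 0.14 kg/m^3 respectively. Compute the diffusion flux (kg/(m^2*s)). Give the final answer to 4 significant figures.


Step 1: D = D0 * exp(-Qd/(R*T))
T = 686 + 273.15 = 959.15 K
D = 2.2357e-04 * exp(-184e3 / (8.314 * 959.15)) = 2.13079e-14 m^2/s
Step 2: J = D * (C1 - C2) / dx
J = 2.13079e-14 * (3.17 - 0.14) / 3.5e-03
J = 1.845e-11 kg/(m^2*s)


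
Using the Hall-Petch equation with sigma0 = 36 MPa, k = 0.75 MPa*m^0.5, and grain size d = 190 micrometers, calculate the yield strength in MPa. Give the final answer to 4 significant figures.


sigma_y = sigma0 + k / sqrt(d)
d = 190 um = 1.9e-04 m
sigma_y = 36 + 0.75 / sqrt(1.9e-04)
sigma_y = 90.41 MPa
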